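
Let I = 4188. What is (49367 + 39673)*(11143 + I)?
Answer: 1365072240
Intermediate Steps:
(49367 + 39673)*(11143 + I) = (49367 + 39673)*(11143 + 4188) = 89040*15331 = 1365072240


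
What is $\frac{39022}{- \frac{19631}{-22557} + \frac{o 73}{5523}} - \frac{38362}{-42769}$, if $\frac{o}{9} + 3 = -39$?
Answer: $- \frac{9899984598583648}{1046854460705} \approx -9456.9$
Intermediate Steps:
$o = -378$ ($o = -27 + 9 \left(-39\right) = -27 - 351 = -378$)
$\frac{39022}{- \frac{19631}{-22557} + \frac{o 73}{5523}} - \frac{38362}{-42769} = \frac{39022}{- \frac{19631}{-22557} + \frac{\left(-378\right) 73}{5523}} - \frac{38362}{-42769} = \frac{39022}{\left(-19631\right) \left(- \frac{1}{22557}\right) - \frac{1314}{263}} - - \frac{38362}{42769} = \frac{39022}{\frac{19631}{22557} - \frac{1314}{263}} + \frac{38362}{42769} = \frac{39022}{- \frac{24476945}{5932491}} + \frac{38362}{42769} = 39022 \left(- \frac{5932491}{24476945}\right) + \frac{38362}{42769} = - \frac{231497663802}{24476945} + \frac{38362}{42769} = - \frac{9899984598583648}{1046854460705}$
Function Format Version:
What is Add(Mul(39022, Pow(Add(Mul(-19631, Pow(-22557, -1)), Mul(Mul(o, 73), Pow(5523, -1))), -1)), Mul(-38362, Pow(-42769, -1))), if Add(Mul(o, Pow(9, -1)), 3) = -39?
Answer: Rational(-9899984598583648, 1046854460705) ≈ -9456.9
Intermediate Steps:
o = -378 (o = Add(-27, Mul(9, -39)) = Add(-27, -351) = -378)
Add(Mul(39022, Pow(Add(Mul(-19631, Pow(-22557, -1)), Mul(Mul(o, 73), Pow(5523, -1))), -1)), Mul(-38362, Pow(-42769, -1))) = Add(Mul(39022, Pow(Add(Mul(-19631, Pow(-22557, -1)), Mul(Mul(-378, 73), Pow(5523, -1))), -1)), Mul(-38362, Pow(-42769, -1))) = Add(Mul(39022, Pow(Add(Mul(-19631, Rational(-1, 22557)), Mul(-27594, Rational(1, 5523))), -1)), Mul(-38362, Rational(-1, 42769))) = Add(Mul(39022, Pow(Add(Rational(19631, 22557), Rational(-1314, 263)), -1)), Rational(38362, 42769)) = Add(Mul(39022, Pow(Rational(-24476945, 5932491), -1)), Rational(38362, 42769)) = Add(Mul(39022, Rational(-5932491, 24476945)), Rational(38362, 42769)) = Add(Rational(-231497663802, 24476945), Rational(38362, 42769)) = Rational(-9899984598583648, 1046854460705)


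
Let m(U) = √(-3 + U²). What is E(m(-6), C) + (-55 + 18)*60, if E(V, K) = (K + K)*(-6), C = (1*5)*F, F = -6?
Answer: -1860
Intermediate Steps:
C = -30 (C = (1*5)*(-6) = 5*(-6) = -30)
E(V, K) = -12*K (E(V, K) = (2*K)*(-6) = -12*K)
E(m(-6), C) + (-55 + 18)*60 = -12*(-30) + (-55 + 18)*60 = 360 - 37*60 = 360 - 2220 = -1860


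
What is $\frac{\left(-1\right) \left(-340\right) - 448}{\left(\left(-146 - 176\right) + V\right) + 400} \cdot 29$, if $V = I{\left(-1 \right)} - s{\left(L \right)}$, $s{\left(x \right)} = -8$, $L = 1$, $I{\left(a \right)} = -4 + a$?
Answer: $- \frac{116}{3} \approx -38.667$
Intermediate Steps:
$V = 3$ ($V = \left(-4 - 1\right) - -8 = -5 + 8 = 3$)
$\frac{\left(-1\right) \left(-340\right) - 448}{\left(\left(-146 - 176\right) + V\right) + 400} \cdot 29 = \frac{\left(-1\right) \left(-340\right) - 448}{\left(\left(-146 - 176\right) + 3\right) + 400} \cdot 29 = \frac{340 - 448}{\left(-322 + 3\right) + 400} \cdot 29 = - \frac{108}{-319 + 400} \cdot 29 = - \frac{108}{81} \cdot 29 = \left(-108\right) \frac{1}{81} \cdot 29 = \left(- \frac{4}{3}\right) 29 = - \frac{116}{3}$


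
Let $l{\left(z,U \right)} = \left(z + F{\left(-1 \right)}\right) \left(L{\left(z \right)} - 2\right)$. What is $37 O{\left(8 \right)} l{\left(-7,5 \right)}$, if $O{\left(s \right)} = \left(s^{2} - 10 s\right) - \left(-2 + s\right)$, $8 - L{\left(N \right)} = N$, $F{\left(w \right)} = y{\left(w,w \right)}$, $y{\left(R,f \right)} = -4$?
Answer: $116402$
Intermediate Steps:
$F{\left(w \right)} = -4$
$L{\left(N \right)} = 8 - N$
$O{\left(s \right)} = 2 + s^{2} - 11 s$
$l{\left(z,U \right)} = \left(-4 + z\right) \left(6 - z\right)$ ($l{\left(z,U \right)} = \left(z - 4\right) \left(\left(8 - z\right) - 2\right) = \left(-4 + z\right) \left(6 - z\right)$)
$37 O{\left(8 \right)} l{\left(-7,5 \right)} = 37 \left(2 + 8^{2} - 88\right) \left(-24 - \left(-7\right)^{2} + 10 \left(-7\right)\right) = 37 \left(2 + 64 - 88\right) \left(-24 - 49 - 70\right) = 37 \left(-22\right) \left(-24 - 49 - 70\right) = \left(-814\right) \left(-143\right) = 116402$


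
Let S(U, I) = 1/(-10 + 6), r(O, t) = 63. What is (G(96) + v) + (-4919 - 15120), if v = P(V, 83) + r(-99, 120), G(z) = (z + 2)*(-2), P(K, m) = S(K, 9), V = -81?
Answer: -80689/4 ≈ -20172.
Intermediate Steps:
S(U, I) = -1/4 (S(U, I) = 1/(-4) = -1/4)
P(K, m) = -1/4
G(z) = -4 - 2*z (G(z) = (2 + z)*(-2) = -4 - 2*z)
v = 251/4 (v = -1/4 + 63 = 251/4 ≈ 62.750)
(G(96) + v) + (-4919 - 15120) = ((-4 - 2*96) + 251/4) + (-4919 - 15120) = ((-4 - 192) + 251/4) - 20039 = (-196 + 251/4) - 20039 = -533/4 - 20039 = -80689/4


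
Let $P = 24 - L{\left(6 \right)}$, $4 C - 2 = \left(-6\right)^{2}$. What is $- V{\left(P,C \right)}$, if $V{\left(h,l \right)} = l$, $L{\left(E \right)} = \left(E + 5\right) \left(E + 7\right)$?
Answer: $- \frac{19}{2} \approx -9.5$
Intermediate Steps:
$C = \frac{19}{2}$ ($C = \frac{1}{2} + \frac{\left(-6\right)^{2}}{4} = \frac{1}{2} + \frac{1}{4} \cdot 36 = \frac{1}{2} + 9 = \frac{19}{2} \approx 9.5$)
$L{\left(E \right)} = \left(5 + E\right) \left(7 + E\right)$
$P = -119$ ($P = 24 - \left(35 + 6^{2} + 12 \cdot 6\right) = 24 - \left(35 + 36 + 72\right) = 24 - 143 = -119$)
$- V{\left(P,C \right)} = \left(-1\right) \frac{19}{2} = - \frac{19}{2}$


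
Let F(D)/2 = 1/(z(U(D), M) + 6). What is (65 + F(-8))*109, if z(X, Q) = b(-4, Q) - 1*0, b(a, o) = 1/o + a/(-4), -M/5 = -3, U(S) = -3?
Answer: 377140/53 ≈ 7115.9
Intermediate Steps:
M = 15 (M = -5*(-3) = 15)
b(a, o) = 1/o - a/4 (b(a, o) = 1/o + a*(-¼) = 1/o - a/4)
z(X, Q) = 1 + 1/Q (z(X, Q) = (1/Q - ¼*(-4)) - 1*0 = (1/Q + 1) + 0 = (1 + 1/Q) + 0 = 1 + 1/Q)
F(D) = 15/53 (F(D) = 2/((1 + 15)/15 + 6) = 2/((1/15)*16 + 6) = 2/(16/15 + 6) = 2/(106/15) = 2*(15/106) = 15/53)
(65 + F(-8))*109 = (65 + 15/53)*109 = (3460/53)*109 = 377140/53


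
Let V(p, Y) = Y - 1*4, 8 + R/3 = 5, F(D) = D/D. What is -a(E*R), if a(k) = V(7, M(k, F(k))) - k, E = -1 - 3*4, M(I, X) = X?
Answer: 120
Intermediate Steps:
F(D) = 1
R = -9 (R = -24 + 3*5 = -24 + 15 = -9)
E = -13 (E = -1 - 12 = -13)
V(p, Y) = -4 + Y (V(p, Y) = Y - 4 = -4 + Y)
a(k) = -3 - k (a(k) = (-4 + 1) - k = -3 - k)
-a(E*R) = -(-3 - (-13)*(-9)) = -(-3 - 1*117) = -(-3 - 117) = -1*(-120) = 120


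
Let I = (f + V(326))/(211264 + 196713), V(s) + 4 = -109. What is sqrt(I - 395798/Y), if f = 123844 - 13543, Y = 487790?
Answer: 39*I*sqrt(3523769281132253745)/99503550415 ≈ 0.73575*I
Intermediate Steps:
f = 110301
V(s) = -113 (V(s) = -4 - 109 = -113)
I = 110188/407977 (I = (110301 - 113)/(211264 + 196713) = 110188/407977 ≈ 0.27008)
sqrt(I - 395798/Y) = sqrt(110188/407977 - 395798/487790) = sqrt(110188/407977 - 395798*1/487790) = sqrt(110188/407977 - 197899/243895) = sqrt(-53863938063/99503550415) = 39*I*sqrt(3523769281132253745)/99503550415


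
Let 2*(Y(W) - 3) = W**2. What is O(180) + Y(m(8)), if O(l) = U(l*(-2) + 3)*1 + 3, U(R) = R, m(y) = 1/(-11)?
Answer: -84941/242 ≈ -351.00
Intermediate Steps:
m(y) = -1/11
O(l) = 6 - 2*l (O(l) = (l*(-2) + 3)*1 + 3 = (-2*l + 3)*1 + 3 = (3 - 2*l)*1 + 3 = (3 - 2*l) + 3 = 6 - 2*l)
Y(W) = 3 + W**2/2
O(180) + Y(m(8)) = (6 - 2*180) + (3 + (-1/11)**2/2) = (6 - 360) + (3 + (1/2)*(1/121)) = -354 + (3 + 1/242) = -354 + 727/242 = -84941/242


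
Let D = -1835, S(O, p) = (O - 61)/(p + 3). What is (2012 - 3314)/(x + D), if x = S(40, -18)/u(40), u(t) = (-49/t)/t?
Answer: 9114/13165 ≈ 0.69229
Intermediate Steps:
S(O, p) = (-61 + O)/(3 + p)
u(t) = -49/t²
x = -320/7 (x = ((-61 + 40)/(3 - 18))/((-49/40²)) = (-21/(-15))/((-49*1/1600)) = (-1/15*(-21))/(-49/1600) = (7/5)*(-1600/49) = -320/7 ≈ -45.714)
(2012 - 3314)/(x + D) = (2012 - 3314)/(-320/7 - 1835) = -1302/(-13165/7) = -1302*(-7/13165) = 9114/13165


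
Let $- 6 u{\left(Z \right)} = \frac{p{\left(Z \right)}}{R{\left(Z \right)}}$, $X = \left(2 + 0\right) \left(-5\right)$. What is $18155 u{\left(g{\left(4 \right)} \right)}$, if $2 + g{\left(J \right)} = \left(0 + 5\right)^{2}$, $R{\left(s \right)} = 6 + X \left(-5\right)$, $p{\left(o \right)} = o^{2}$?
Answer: $- \frac{9603995}{336} \approx -28583.0$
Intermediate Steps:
$X = -10$ ($X = 2 \left(-5\right) = -10$)
$R{\left(s \right)} = 56$ ($R{\left(s \right)} = 6 - -50 = 6 + 50 = 56$)
$g{\left(J \right)} = 23$ ($g{\left(J \right)} = -2 + \left(0 + 5\right)^{2} = -2 + 5^{2} = -2 + 25 = 23$)
$u{\left(Z \right)} = - \frac{Z^{2}}{336}$ ($u{\left(Z \right)} = - \frac{Z^{2} \cdot \frac{1}{56}}{6} = - \frac{\frac{1}{56} Z^{2}}{6} = - \frac{Z^{2}}{336}$)
$18155 u{\left(g{\left(4 \right)} \right)} = 18155 \left(- \frac{23^{2}}{336}\right) = 18155 \left(\left(- \frac{1}{336}\right) 529\right) = 18155 \left(- \frac{529}{336}\right) = - \frac{9603995}{336}$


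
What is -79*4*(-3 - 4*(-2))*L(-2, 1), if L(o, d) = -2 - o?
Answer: 0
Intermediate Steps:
-79*4*(-3 - 4*(-2))*L(-2, 1) = -79*4*(-3 - 4*(-2))*(-2 - 1*(-2)) = -79*4*(-3 + 8)*(-2 + 2) = -79*4*5*0 = -1580*0 = -79*0 = 0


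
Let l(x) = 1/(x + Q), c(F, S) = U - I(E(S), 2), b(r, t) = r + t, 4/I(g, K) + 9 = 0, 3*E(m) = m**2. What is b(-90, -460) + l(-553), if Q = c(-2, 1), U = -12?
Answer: -2794559/5081 ≈ -550.00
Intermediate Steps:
E(m) = m**2/3
I(g, K) = -4/9 (I(g, K) = 4/(-9 + 0) = 4/(-9) = 4*(-1/9) = -4/9)
c(F, S) = -104/9 (c(F, S) = -12 - 1*(-4/9) = -12 + 4/9 = -104/9)
Q = -104/9 ≈ -11.556
l(x) = 1/(-104/9 + x) (l(x) = 1/(x - 104/9) = 1/(-104/9 + x))
b(-90, -460) + l(-553) = (-90 - 460) + 9/(-104 + 9*(-553)) = -550 + 9/(-104 - 4977) = -550 + 9/(-5081) = -550 + 9*(-1/5081) = -550 - 9/5081 = -2794559/5081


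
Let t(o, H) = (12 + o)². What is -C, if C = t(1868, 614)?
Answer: -3534400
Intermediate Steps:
C = 3534400 (C = (12 + 1868)² = 1880² = 3534400)
-C = -1*3534400 = -3534400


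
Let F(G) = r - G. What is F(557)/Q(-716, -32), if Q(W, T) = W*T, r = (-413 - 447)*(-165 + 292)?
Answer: -109777/22912 ≈ -4.7912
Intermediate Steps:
r = -109220 (r = -860*127 = -109220)
F(G) = -109220 - G
Q(W, T) = T*W
F(557)/Q(-716, -32) = (-109220 - 1*557)/((-32*(-716))) = (-109220 - 557)/22912 = -109777*1/22912 = -109777/22912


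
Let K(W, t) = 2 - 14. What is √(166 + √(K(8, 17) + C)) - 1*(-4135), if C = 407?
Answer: 4135 + √(166 + √395) ≈ 4148.6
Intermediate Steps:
K(W, t) = -12
√(166 + √(K(8, 17) + C)) - 1*(-4135) = √(166 + √(-12 + 407)) - 1*(-4135) = √(166 + √395) + 4135 = 4135 + √(166 + √395)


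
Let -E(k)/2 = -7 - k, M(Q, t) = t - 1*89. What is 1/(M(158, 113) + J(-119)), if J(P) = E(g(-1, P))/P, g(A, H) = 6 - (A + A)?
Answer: 119/2826 ≈ 0.042109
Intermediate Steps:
M(Q, t) = -89 + t (M(Q, t) = t - 89 = -89 + t)
g(A, H) = 6 - 2*A
E(k) = 14 + 2*k (E(k) = -2*(-7 - k) = 14 + 2*k)
J(P) = 30/P (J(P) = (14 + 2*(6 - 2*(-1)))/P = (14 + 2*(6 + 2))/P = (14 + 2*8)/P = (14 + 16)/P = 30/P)
1/(M(158, 113) + J(-119)) = 1/((-89 + 113) + 30/(-119)) = 1/(24 + 30*(-1/119)) = 1/(24 - 30/119) = 1/(2826/119) = 119/2826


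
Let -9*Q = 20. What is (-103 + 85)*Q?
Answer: 40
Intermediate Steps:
Q = -20/9 (Q = -1/9*20 = -20/9 ≈ -2.2222)
(-103 + 85)*Q = (-103 + 85)*(-20/9) = -18*(-20/9) = 40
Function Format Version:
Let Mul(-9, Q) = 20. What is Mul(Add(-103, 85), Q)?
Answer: 40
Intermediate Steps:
Q = Rational(-20, 9) (Q = Mul(Rational(-1, 9), 20) = Rational(-20, 9) ≈ -2.2222)
Mul(Add(-103, 85), Q) = Mul(Add(-103, 85), Rational(-20, 9)) = Mul(-18, Rational(-20, 9)) = 40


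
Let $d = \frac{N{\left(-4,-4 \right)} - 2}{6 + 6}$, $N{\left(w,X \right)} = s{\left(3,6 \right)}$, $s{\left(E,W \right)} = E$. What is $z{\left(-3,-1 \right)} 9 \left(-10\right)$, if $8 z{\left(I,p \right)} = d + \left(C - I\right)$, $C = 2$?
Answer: $- \frac{915}{16} \approx -57.188$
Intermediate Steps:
$N{\left(w,X \right)} = 3$
$d = \frac{1}{12}$ ($d = \frac{3 - 2}{6 + 6} = 1 \cdot \frac{1}{12} = \frac{1}{12} \approx 0.083333$)
$z{\left(I,p \right)} = \frac{25}{96} - \frac{I}{8}$ ($z{\left(I,p \right)} = \frac{\frac{1}{12} - \left(-2 + I\right)}{8} = \frac{\frac{25}{12} - I}{8} = \frac{25}{96} - \frac{I}{8}$)
$z{\left(-3,-1 \right)} 9 \left(-10\right) = \left(\frac{25}{96} - - \frac{3}{8}\right) 9 \left(-10\right) = \left(\frac{25}{96} + \frac{3}{8}\right) 9 \left(-10\right) = \frac{61}{96} \cdot 9 \left(-10\right) = \frac{183}{32} \left(-10\right) = - \frac{915}{16}$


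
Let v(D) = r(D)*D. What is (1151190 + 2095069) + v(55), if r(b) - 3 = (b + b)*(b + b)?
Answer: 3911924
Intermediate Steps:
r(b) = 3 + 4*b² (r(b) = 3 + (b + b)*(b + b) = 3 + (2*b)*(2*b) = 3 + 4*b²)
v(D) = D*(3 + 4*D²) (v(D) = (3 + 4*D²)*D = D*(3 + 4*D²))
(1151190 + 2095069) + v(55) = (1151190 + 2095069) + 55*(3 + 4*55²) = 3246259 + 55*(3 + 4*3025) = 3246259 + 55*(3 + 12100) = 3246259 + 55*12103 = 3246259 + 665665 = 3911924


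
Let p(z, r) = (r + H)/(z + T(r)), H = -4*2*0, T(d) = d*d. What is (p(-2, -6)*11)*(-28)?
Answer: 924/17 ≈ 54.353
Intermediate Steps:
T(d) = d**2
H = 0 (H = -8*0 = 0)
p(z, r) = r/(z + r**2) (p(z, r) = (r + 0)/(z + r**2) = r/(z + r**2))
(p(-2, -6)*11)*(-28) = (-6/(-2 + (-6)**2)*11)*(-28) = (-6/(-2 + 36)*11)*(-28) = (-6/34*11)*(-28) = (-6*1/34*11)*(-28) = -3/17*11*(-28) = -33/17*(-28) = 924/17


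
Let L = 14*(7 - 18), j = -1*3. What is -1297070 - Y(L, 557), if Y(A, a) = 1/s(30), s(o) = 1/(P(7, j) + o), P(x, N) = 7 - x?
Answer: -1297100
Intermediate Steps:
j = -3
L = -154 (L = 14*(-11) = -154)
s(o) = 1/o (s(o) = 1/((7 - 1*7) + o) = 1/((7 - 7) + o) = 1/(0 + o) = 1/o)
Y(A, a) = 30 (Y(A, a) = 1/(1/30) = 30)
-1297070 - Y(L, 557) = -1297070 - 1*30 = -1297070 - 30 = -1297100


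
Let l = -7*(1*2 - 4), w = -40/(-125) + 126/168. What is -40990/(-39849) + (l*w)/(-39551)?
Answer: 81029927599/78803389950 ≈ 1.0283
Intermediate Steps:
w = 107/100 (w = -40*(-1/125) + 126*(1/168) = 8/25 + ¾ = 107/100 ≈ 1.0700)
l = 14 (l = -7*(2 - 4) = -7*(-2) = 14)
-40990/(-39849) + (l*w)/(-39551) = -40990/(-39849) + (14*(107/100))/(-39551) = -40990*(-1/39849) + (749/50)*(-1/39551) = 40990/39849 - 749/1977550 = 81029927599/78803389950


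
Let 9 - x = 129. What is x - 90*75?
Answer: -6870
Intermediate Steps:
x = -120 (x = 9 - 1*129 = 9 - 129 = -120)
x - 90*75 = -120 - 90*75 = -120 - 6750 = -6870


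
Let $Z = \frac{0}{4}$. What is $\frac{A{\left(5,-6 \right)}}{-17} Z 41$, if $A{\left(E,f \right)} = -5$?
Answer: $0$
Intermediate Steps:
$Z = 0$ ($Z = 0 \cdot \frac{1}{4} = 0$)
$\frac{A{\left(5,-6 \right)}}{-17} Z 41 = - \frac{5}{-17} \cdot 0 \cdot 41 = \left(-5\right) \left(- \frac{1}{17}\right) 0 \cdot 41 = \frac{5}{17} \cdot 0 \cdot 41 = 0 \cdot 41 = 0$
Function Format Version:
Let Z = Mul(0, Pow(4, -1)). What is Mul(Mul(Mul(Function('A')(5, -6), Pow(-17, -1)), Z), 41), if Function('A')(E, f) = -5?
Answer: 0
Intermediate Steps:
Z = 0 (Z = Mul(0, Rational(1, 4)) = 0)
Mul(Mul(Mul(Function('A')(5, -6), Pow(-17, -1)), Z), 41) = Mul(Mul(Mul(-5, Pow(-17, -1)), 0), 41) = Mul(Mul(Mul(-5, Rational(-1, 17)), 0), 41) = Mul(Mul(Rational(5, 17), 0), 41) = Mul(0, 41) = 0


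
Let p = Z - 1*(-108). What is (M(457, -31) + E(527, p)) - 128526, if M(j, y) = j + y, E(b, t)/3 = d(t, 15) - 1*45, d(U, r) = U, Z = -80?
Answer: -128151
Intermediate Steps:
p = 28 (p = -80 - 1*(-108) = -80 + 108 = 28)
E(b, t) = -135 + 3*t (E(b, t) = 3*(t - 1*45) = 3*(t - 45) = 3*(-45 + t) = -135 + 3*t)
(M(457, -31) + E(527, p)) - 128526 = ((457 - 31) + (-135 + 3*28)) - 128526 = (426 + (-135 + 84)) - 128526 = (426 - 51) - 128526 = 375 - 128526 = -128151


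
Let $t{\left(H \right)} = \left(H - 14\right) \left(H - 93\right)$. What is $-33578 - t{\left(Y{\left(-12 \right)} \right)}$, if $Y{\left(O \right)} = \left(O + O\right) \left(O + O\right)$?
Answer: $-305024$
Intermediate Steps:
$Y{\left(O \right)} = 4 O^{2}$ ($Y{\left(O \right)} = 2 O 2 O = 4 O^{2}$)
$t{\left(H \right)} = \left(-93 + H\right) \left(-14 + H\right)$ ($t{\left(H \right)} = \left(-14 + H\right) \left(H - 93\right) = \left(-14 + H\right) \left(-93 + H\right) = \left(-93 + H\right) \left(-14 + H\right)$)
$-33578 - t{\left(Y{\left(-12 \right)} \right)} = -33578 - \left(1302 + \left(4 \left(-12\right)^{2}\right)^{2} - 107 \cdot 4 \left(-12\right)^{2}\right) = -33578 - \left(1302 + \left(4 \cdot 144\right)^{2} - 107 \cdot 4 \cdot 144\right) = -33578 - \left(1302 + 576^{2} - 61632\right) = -33578 - \left(1302 + 331776 - 61632\right) = -33578 - 271446 = -305024$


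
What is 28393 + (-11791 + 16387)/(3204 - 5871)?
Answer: 25239845/889 ≈ 28391.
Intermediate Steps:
28393 + (-11791 + 16387)/(3204 - 5871) = 28393 + 4596/(-2667) = 28393 + 4596*(-1/2667) = 28393 - 1532/889 = 25239845/889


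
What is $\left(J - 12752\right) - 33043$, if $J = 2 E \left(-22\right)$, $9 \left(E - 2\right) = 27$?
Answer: $-46015$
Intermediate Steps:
$E = 5$ ($E = 2 + \frac{1}{9} \cdot 27 = 2 + 3 = 5$)
$J = -220$ ($J = 2 \cdot 5 \left(-22\right) = 10 \left(-22\right) = -220$)
$\left(J - 12752\right) - 33043 = \left(-220 - 12752\right) - 33043 = -12972 - 33043 = -46015$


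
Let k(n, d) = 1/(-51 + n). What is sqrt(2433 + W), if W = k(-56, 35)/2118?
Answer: sqrt(124957283423682)/226626 ≈ 49.325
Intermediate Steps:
W = -1/226626 (W = 1/(-51 - 56*2118) = (1/2118)/(-107) = -1/107*1/2118 = -1/226626 ≈ -4.4126e-6)
sqrt(2433 + W) = sqrt(2433 - 1/226626) = sqrt(551381057/226626) = sqrt(124957283423682)/226626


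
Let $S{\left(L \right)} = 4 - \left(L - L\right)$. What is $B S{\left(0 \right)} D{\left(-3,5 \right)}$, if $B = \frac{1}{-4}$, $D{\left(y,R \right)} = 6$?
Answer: $-6$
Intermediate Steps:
$B = - \frac{1}{4} \approx -0.25$
$S{\left(L \right)} = 4$ ($S{\left(L \right)} = 4 - 0 = 4 + 0 = 4$)
$B S{\left(0 \right)} D{\left(-3,5 \right)} = \left(- \frac{1}{4}\right) 4 \cdot 6 = \left(-1\right) 6 = -6$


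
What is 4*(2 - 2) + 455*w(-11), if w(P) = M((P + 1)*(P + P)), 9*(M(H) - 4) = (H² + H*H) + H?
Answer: 4906720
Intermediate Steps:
M(H) = 4 + H/9 + 2*H²/9 (M(H) = 4 + ((H² + H*H) + H)/9 = 4 + ((H² + H²) + H)/9 = 4 + (2*H² + H)/9 = 4 + (H + 2*H²)/9 = 4 + (H/9 + 2*H²/9) = 4 + H/9 + 2*H²/9)
w(P) = 4 + 2*P*(1 + P)/9 + 8*P²*(1 + P)²/9 (w(P) = 4 + ((P + 1)*(P + P))/9 + 2*((P + 1)*(P + P))²/9 = 4 + ((1 + P)*(2*P))/9 + 2*((1 + P)*(2*P))²/9 = 4 + (2*P*(1 + P))/9 + 2*(2*P*(1 + P))²/9 = 4 + 2*P*(1 + P)/9 + 2*(4*P²*(1 + P)²)/9 = 4 + 2*P*(1 + P)/9 + 8*P²*(1 + P)²/9)
4*(2 - 2) + 455*w(-11) = 4*(2 - 2) + 455*(4 + (2/9)*(-11)*(1 - 11) + (8/9)*(-11)²*(1 - 11)²) = 4*0 + 455*(4 + (2/9)*(-11)*(-10) + (8/9)*121*(-10)²) = 0 + 455*(4 + 220/9 + (8/9)*121*100) = 0 + 455*(4 + 220/9 + 96800/9) = 0 + 455*10784 = 0 + 4906720 = 4906720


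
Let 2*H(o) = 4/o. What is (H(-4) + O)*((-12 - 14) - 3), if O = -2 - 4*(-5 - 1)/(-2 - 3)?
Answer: 2117/10 ≈ 211.70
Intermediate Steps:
H(o) = 2/o (H(o) = (4/o)/2 = 2/o)
O = -34/5 (O = -2 - (-24)/(-5) = -2 - (-24)*(-1)/5 = -2 - 4*6/5 = -2 - 24/5 = -34/5 ≈ -6.8000)
(H(-4) + O)*((-12 - 14) - 3) = (2/(-4) - 34/5)*((-12 - 14) - 3) = (2*(-¼) - 34/5)*(-26 - 3) = (-½ - 34/5)*(-29) = -73/10*(-29) = 2117/10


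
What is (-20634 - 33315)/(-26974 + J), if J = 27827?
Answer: -53949/853 ≈ -63.246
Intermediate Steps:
(-20634 - 33315)/(-26974 + J) = (-20634 - 33315)/(-26974 + 27827) = -53949/853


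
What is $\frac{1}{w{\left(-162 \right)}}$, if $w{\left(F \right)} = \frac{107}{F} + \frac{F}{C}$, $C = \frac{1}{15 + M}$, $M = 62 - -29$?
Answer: $- \frac{162}{2781971} \approx -5.8232 \cdot 10^{-5}$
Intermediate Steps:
$M = 91$ ($M = 62 + 29 = 91$)
$C = \frac{1}{106}$ ($C = \frac{1}{15 + 91} = \frac{1}{106} \approx 0.009434$)
$w{\left(F \right)} = 106 F + \frac{107}{F}$ ($w{\left(F \right)} = \frac{107}{F} + F \frac{1}{\frac{1}{106}} = \frac{107}{F} + F 106 = \frac{107}{F} + 106 F = 106 F + \frac{107}{F}$)
$\frac{1}{w{\left(-162 \right)}} = \frac{1}{106 \left(-162\right) + \frac{107}{-162}} = \frac{1}{-17172 + 107 \left(- \frac{1}{162}\right)} = \frac{1}{-17172 - \frac{107}{162}} = \frac{1}{- \frac{2781971}{162}} = - \frac{162}{2781971}$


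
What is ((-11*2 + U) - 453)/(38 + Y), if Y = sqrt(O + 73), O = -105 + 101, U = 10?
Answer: -3534/275 + 93*sqrt(69)/275 ≈ -10.042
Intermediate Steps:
O = -4
Y = sqrt(69) (Y = sqrt(-4 + 73) = sqrt(69) ≈ 8.3066)
((-11*2 + U) - 453)/(38 + Y) = ((-11*2 + 10) - 453)/(38 + sqrt(69)) = ((-22 + 10) - 453)/(38 + sqrt(69)) = (-12 - 453)/(38 + sqrt(69)) = -465/(38 + sqrt(69))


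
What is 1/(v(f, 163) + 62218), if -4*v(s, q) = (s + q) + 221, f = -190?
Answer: 2/124339 ≈ 1.6085e-5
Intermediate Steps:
v(s, q) = -221/4 - q/4 - s/4 (v(s, q) = -((s + q) + 221)/4 = -((q + s) + 221)/4 = -(221 + q + s)/4 = -221/4 - q/4 - s/4)
1/(v(f, 163) + 62218) = 1/((-221/4 - 1/4*163 - 1/4*(-190)) + 62218) = 1/((-221/4 - 163/4 + 95/2) + 62218) = 1/(-97/2 + 62218) = 1/(124339/2) = 2/124339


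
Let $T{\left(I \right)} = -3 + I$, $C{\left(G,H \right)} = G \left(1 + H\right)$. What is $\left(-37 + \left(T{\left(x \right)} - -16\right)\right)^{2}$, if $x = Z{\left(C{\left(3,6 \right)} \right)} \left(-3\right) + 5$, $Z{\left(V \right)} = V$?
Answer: $6724$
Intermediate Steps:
$x = -58$ ($x = 3 \left(1 + 6\right) \left(-3\right) + 5 = 3 \cdot 7 \left(-3\right) + 5 = 21 \left(-3\right) + 5 = -63 + 5 = -58$)
$\left(-37 + \left(T{\left(x \right)} - -16\right)\right)^{2} = \left(-37 - 45\right)^{2} = \left(-82\right)^{2} = 6724$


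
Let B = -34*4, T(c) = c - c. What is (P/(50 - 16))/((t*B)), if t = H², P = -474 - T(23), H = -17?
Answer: 237/668168 ≈ 0.00035470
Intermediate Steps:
T(c) = 0
B = -136
P = -474 (P = -474 - 1*0 = -474 + 0 = -474)
t = 289 (t = (-17)² = 289)
(P/(50 - 16))/((t*B)) = (-474/(50 - 16))/((289*(-136))) = (-474/34)/(-39304) = ((1/34)*(-474))*(-1/39304) = -237/17*(-1/39304) = 237/668168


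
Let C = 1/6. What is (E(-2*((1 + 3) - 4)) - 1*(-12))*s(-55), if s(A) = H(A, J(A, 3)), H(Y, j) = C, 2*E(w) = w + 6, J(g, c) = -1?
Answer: 5/2 ≈ 2.5000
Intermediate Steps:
E(w) = 3 + w/2 (E(w) = (w + 6)/2 = (6 + w)/2 = 3 + w/2)
C = ⅙ ≈ 0.16667
H(Y, j) = ⅙
s(A) = ⅙
(E(-2*((1 + 3) - 4)) - 1*(-12))*s(-55) = ((3 + (-2*((1 + 3) - 4))/2) - 1*(-12))*(⅙) = ((3 + (-2*(4 - 4))/2) + 12)*(⅙) = ((3 + (-2*0)/2) + 12)*(⅙) = ((3 + (½)*0) + 12)*(⅙) = ((3 + 0) + 12)*(⅙) = (3 + 12)*(⅙) = 15*(⅙) = 5/2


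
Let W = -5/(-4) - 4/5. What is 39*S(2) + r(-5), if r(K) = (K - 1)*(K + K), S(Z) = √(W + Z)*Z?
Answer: 60 + 273*√5/5 ≈ 182.09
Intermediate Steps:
W = 9/20 (W = -5*(-¼) - 4*⅕ = 5/4 - ⅘ = 9/20 ≈ 0.45000)
S(Z) = Z*√(9/20 + Z) (S(Z) = √(9/20 + Z)*Z = Z*√(9/20 + Z))
r(K) = 2*K*(-1 + K) (r(K) = (-1 + K)*(2*K) = 2*K*(-1 + K))
39*S(2) + r(-5) = 39*((⅒)*2*√(45 + 100*2)) + 2*(-5)*(-1 - 5) = 39*((⅒)*2*√(45 + 200)) + 2*(-5)*(-6) = 39*((⅒)*2*√245) + 60 = 39*((⅒)*2*(7*√5)) + 60 = 39*(7*√5/5) + 60 = 273*√5/5 + 60 = 60 + 273*√5/5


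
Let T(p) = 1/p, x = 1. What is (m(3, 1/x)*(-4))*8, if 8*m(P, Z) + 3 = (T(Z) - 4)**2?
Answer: -24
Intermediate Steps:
m(P, Z) = -3/8 + (-4 + 1/Z)**2/8 (m(P, Z) = -3/8 + (1/Z - 4)**2/8 = -3/8 + (-4 + 1/Z)**2/8)
(m(3, 1/x)*(-4))*8 = ((13/8 - 1/(1/1) + 1/(8*(1/1)**2))*(-4))*8 = ((13/8 - 1/1 + (1/8)/1**2)*(-4))*8 = ((13/8 - 1*1 + (1/8)*1)*(-4))*8 = ((13/8 - 1 + 1/8)*(-4))*8 = ((3/4)*(-4))*8 = -3*8 = -24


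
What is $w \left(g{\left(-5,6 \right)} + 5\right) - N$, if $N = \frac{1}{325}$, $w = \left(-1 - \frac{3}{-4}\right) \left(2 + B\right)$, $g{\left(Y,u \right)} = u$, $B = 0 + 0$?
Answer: $- \frac{3577}{650} \approx -5.5031$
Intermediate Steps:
$B = 0$
$w = - \frac{1}{2}$ ($w = \left(-1 - \frac{3}{-4}\right) \left(2 + 0\right) = \left(-1 - - \frac{3}{4}\right) 2 = \left(-1 + \frac{3}{4}\right) 2 = \left(- \frac{1}{4}\right) 2 = - \frac{1}{2} \approx -0.5$)
$N = \frac{1}{325} \approx 0.0030769$
$w \left(g{\left(-5,6 \right)} + 5\right) - N = - \frac{6 + 5}{2} - \frac{1}{325} = \left(- \frac{1}{2}\right) 11 - \frac{1}{325} = - \frac{11}{2} - \frac{1}{325} = - \frac{3577}{650}$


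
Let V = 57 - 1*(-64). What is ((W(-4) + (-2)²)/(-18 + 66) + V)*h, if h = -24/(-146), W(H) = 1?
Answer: 5813/292 ≈ 19.908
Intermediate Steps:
V = 121 (V = 57 + 64 = 121)
h = 12/73 (h = -24*(-1/146) = 12/73 ≈ 0.16438)
((W(-4) + (-2)²)/(-18 + 66) + V)*h = ((1 + (-2)²)/(-18 + 66) + 121)*(12/73) = ((1 + 4)/48 + 121)*(12/73) = (5*(1/48) + 121)*(12/73) = (5/48 + 121)*(12/73) = (5813/48)*(12/73) = 5813/292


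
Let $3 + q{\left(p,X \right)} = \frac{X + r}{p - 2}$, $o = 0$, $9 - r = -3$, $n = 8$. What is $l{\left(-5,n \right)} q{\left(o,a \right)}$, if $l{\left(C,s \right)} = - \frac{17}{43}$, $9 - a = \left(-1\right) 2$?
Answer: $\frac{493}{86} \approx 5.7326$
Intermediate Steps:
$r = 12$ ($r = 9 - -3 = 9 + 3 = 12$)
$a = 11$ ($a = 9 - \left(-1\right) 2 = 9 - -2 = 9 + 2 = 11$)
$l{\left(C,s \right)} = - \frac{17}{43}$ ($l{\left(C,s \right)} = \left(-17\right) \frac{1}{43} = - \frac{17}{43}$)
$q{\left(p,X \right)} = -3 + \frac{12 + X}{-2 + p}$ ($q{\left(p,X \right)} = -3 + \frac{X + 12}{p - 2} = -3 + \frac{12 + X}{-2 + p}$)
$l{\left(-5,n \right)} q{\left(o,a \right)} = - \frac{17 \frac{18 + 11 - 0}{-2 + 0}}{43} = - \frac{17 \frac{18 + 11 + 0}{-2}}{43} = - \frac{17 \left(\left(- \frac{1}{2}\right) 29\right)}{43} = \left(- \frac{17}{43}\right) \left(- \frac{29}{2}\right) = \frac{493}{86}$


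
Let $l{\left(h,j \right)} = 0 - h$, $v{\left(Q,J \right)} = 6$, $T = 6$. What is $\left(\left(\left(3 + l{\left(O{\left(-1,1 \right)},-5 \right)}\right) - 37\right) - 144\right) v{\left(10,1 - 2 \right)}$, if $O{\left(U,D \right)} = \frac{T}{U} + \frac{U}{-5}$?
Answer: $- \frac{5166}{5} \approx -1033.2$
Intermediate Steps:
$O{\left(U,D \right)} = \frac{6}{U} - \frac{U}{5}$ ($O{\left(U,D \right)} = \frac{6}{U} + \frac{U}{-5} = \frac{6}{U} + U \left(- \frac{1}{5}\right) = \frac{6}{U} - \frac{U}{5}$)
$l{\left(h,j \right)} = - h$
$\left(\left(\left(3 + l{\left(O{\left(-1,1 \right)},-5 \right)}\right) - 37\right) - 144\right) v{\left(10,1 - 2 \right)} = \left(\left(\left(3 - \left(\frac{6}{-1} - - \frac{1}{5}\right)\right) - 37\right) - 144\right) 6 = \left(\left(\left(3 - \left(6 \left(-1\right) + \frac{1}{5}\right)\right) - 37\right) - 144\right) 6 = \left(\left(\left(3 - \left(-6 + \frac{1}{5}\right)\right) - 37\right) - 144\right) 6 = \left(\left(\left(3 - - \frac{29}{5}\right) - 37\right) - 144\right) 6 = \left(\left(\left(3 + \frac{29}{5}\right) - 37\right) - 144\right) 6 = \left(\left(\frac{44}{5} - 37\right) - 144\right) 6 = \left(- \frac{141}{5} - 144\right) 6 = \left(- \frac{861}{5}\right) 6 = - \frac{5166}{5}$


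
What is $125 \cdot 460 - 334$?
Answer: $57166$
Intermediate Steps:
$125 \cdot 460 - 334 = 57500 - 334 = 57166$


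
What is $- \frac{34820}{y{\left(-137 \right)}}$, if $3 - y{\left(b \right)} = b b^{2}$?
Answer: $- \frac{8705}{642839} \approx -0.013541$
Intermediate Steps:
$y{\left(b \right)} = 3 - b^{3}$ ($y{\left(b \right)} = 3 - b b^{2} = 3 - b^{3}$)
$- \frac{34820}{y{\left(-137 \right)}} = - \frac{34820}{3 - \left(-137\right)^{3}} = - \frac{34820}{3 - -2571353} = - \frac{34820}{3 + 2571353} = - \frac{34820}{2571356} = \left(-34820\right) \frac{1}{2571356} = - \frac{8705}{642839}$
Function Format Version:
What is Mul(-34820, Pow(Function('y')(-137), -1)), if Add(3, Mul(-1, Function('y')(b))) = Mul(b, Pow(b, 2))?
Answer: Rational(-8705, 642839) ≈ -0.013541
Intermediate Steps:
Function('y')(b) = Add(3, Mul(-1, Pow(b, 3))) (Function('y')(b) = Add(3, Mul(-1, Mul(b, Pow(b, 2)))) = Add(3, Mul(-1, Pow(b, 3))))
Mul(-34820, Pow(Function('y')(-137), -1)) = Mul(-34820, Pow(Add(3, Mul(-1, Pow(-137, 3))), -1)) = Mul(-34820, Pow(Add(3, Mul(-1, -2571353)), -1)) = Mul(-34820, Pow(Add(3, 2571353), -1)) = Mul(-34820, Pow(2571356, -1)) = Mul(-34820, Rational(1, 2571356)) = Rational(-8705, 642839)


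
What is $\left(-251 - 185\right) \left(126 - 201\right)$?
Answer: $32700$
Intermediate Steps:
$\left(-251 - 185\right) \left(126 - 201\right) = \left(-436\right) \left(-75\right) = 32700$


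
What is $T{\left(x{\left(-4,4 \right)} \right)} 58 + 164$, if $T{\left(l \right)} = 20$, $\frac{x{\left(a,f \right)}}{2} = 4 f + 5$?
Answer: $1324$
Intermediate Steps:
$x{\left(a,f \right)} = 10 + 8 f$ ($x{\left(a,f \right)} = 2 \left(4 f + 5\right) = 2 \left(5 + 4 f\right) = 10 + 8 f$)
$T{\left(x{\left(-4,4 \right)} \right)} 58 + 164 = 20 \cdot 58 + 164 = 1160 + 164 = 1324$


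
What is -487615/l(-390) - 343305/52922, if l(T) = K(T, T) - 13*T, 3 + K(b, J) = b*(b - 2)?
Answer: -80029555865/8358871134 ≈ -9.5742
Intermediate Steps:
K(b, J) = -3 + b*(-2 + b) (K(b, J) = -3 + b*(b - 2) = -3 + b*(-2 + b))
l(T) = -3 + T² - 15*T (l(T) = (-3 + T² - 2*T) - 13*T = -3 + T² - 15*T)
-487615/l(-390) - 343305/52922 = -487615/(-3 + (-390)² - 15*(-390)) - 343305/52922 = -487615/(-3 + 152100 + 5850) - 343305*1/52922 = -487615/157947 - 343305/52922 = -80029555865/8358871134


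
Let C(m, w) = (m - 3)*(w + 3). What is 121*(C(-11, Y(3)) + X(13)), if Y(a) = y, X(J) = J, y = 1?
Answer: -5203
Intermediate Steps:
Y(a) = 1
C(m, w) = (-3 + m)*(3 + w)
121*(C(-11, Y(3)) + X(13)) = 121*((-9 - 3*1 + 3*(-11) - 11*1) + 13) = 121*((-9 - 3 - 33 - 11) + 13) = 121*(-56 + 13) = 121*(-43) = -5203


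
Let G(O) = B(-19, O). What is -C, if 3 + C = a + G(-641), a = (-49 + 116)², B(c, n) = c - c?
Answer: -4486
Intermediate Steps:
B(c, n) = 0
G(O) = 0
a = 4489 (a = 67² = 4489)
C = 4486 (C = -3 + (4489 + 0) = -3 + 4489 = 4486)
-C = -1*4486 = -4486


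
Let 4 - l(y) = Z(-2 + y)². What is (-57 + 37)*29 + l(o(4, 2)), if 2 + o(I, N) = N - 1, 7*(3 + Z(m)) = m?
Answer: -28800/49 ≈ -587.75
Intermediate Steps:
Z(m) = -3 + m/7
o(I, N) = -3 + N (o(I, N) = -2 + (N - 1) = -2 + (-1 + N) = -3 + N)
l(y) = 4 - (-23/7 + y/7)² (l(y) = 4 - (-3 + (-2 + y)/7)² = 4 - (-3 + (-2/7 + y/7))² = 4 - (-23/7 + y/7)²)
(-57 + 37)*29 + l(o(4, 2)) = (-57 + 37)*29 + (4 - (-23 + (-3 + 2))²/49) = -20*29 + (4 - (-23 - 1)²/49) = -580 + (4 - 1/49*(-24)²) = -580 + (4 - 1/49*576) = -580 + (4 - 576/49) = -580 - 380/49 = -28800/49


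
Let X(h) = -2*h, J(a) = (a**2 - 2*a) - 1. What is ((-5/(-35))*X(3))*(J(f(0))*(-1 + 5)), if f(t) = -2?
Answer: -24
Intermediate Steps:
J(a) = -1 + a**2 - 2*a
((-5/(-35))*X(3))*(J(f(0))*(-1 + 5)) = ((-5/(-35))*(-2*3))*((-1 + (-2)**2 - 2*(-2))*(-1 + 5)) = (-5*(-1/35)*(-6))*((-1 + 4 + 4)*4) = ((1/7)*(-6))*(7*4) = -6/7*28 = -24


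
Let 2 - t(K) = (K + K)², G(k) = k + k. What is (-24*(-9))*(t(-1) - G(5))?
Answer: -2592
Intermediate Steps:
G(k) = 2*k
t(K) = 2 - 4*K² (t(K) = 2 - (K + K)² = 2 - (2*K)² = 2 - 4*K²)
(-24*(-9))*(t(-1) - G(5)) = (-24*(-9))*((2 - 4*(-1)²) - 2*5) = 216*((2 - 4*1) - 1*10) = 216*((2 - 4) - 10) = 216*(-2 - 10) = 216*(-12) = -2592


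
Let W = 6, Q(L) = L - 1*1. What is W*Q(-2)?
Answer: -18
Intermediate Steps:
Q(L) = -1 + L (Q(L) = L - 1 = -1 + L)
W*Q(-2) = 6*(-1 - 2) = 6*(-3) = -18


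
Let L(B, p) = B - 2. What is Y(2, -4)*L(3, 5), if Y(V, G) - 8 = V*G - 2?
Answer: -2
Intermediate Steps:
L(B, p) = -2 + B
Y(V, G) = 6 + G*V (Y(V, G) = 8 + (V*G - 2) = 8 + (G*V - 2) = 8 + (-2 + G*V) = 6 + G*V)
Y(2, -4)*L(3, 5) = (6 - 4*2)*(-2 + 3) = (6 - 8)*1 = -2*1 = -2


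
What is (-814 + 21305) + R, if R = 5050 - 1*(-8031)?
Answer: 33572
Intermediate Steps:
R = 13081 (R = 5050 + 8031 = 13081)
(-814 + 21305) + R = (-814 + 21305) + 13081 = 20491 + 13081 = 33572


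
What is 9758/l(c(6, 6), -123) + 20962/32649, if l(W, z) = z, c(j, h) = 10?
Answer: -2569192/32649 ≈ -78.691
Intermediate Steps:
9758/l(c(6, 6), -123) + 20962/32649 = 9758/(-123) + 20962/32649 = 9758*(-1/123) + 20962*(1/32649) = -238/3 + 20962/32649 = -2569192/32649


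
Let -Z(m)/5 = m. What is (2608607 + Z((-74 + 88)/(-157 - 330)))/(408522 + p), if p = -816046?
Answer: -1270391679/198464188 ≈ -6.4011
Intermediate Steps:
Z(m) = -5*m
(2608607 + Z((-74 + 88)/(-157 - 330)))/(408522 + p) = (2608607 - 5*(-74 + 88)/(-157 - 330))/(408522 - 816046) = (2608607 - 70/(-487))/(-407524) = (2608607 - 70*(-1)/487)*(-1/407524) = (2608607 - 5*(-14/487))*(-1/407524) = (2608607 + 70/487)*(-1/407524) = (1270391679/487)*(-1/407524) = -1270391679/198464188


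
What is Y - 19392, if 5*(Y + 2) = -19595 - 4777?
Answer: -121342/5 ≈ -24268.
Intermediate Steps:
Y = -24382/5 (Y = -2 + (-19595 - 4777)/5 = -2 + (⅕)*(-24372) = -2 - 24372/5 = -24382/5 ≈ -4876.4)
Y - 19392 = -24382/5 - 19392 = -121342/5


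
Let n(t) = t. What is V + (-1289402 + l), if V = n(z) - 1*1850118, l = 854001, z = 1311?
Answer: -2284208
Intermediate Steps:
V = -1848807 (V = 1311 - 1*1850118 = 1311 - 1850118 = -1848807)
V + (-1289402 + l) = -1848807 + (-1289402 + 854001) = -1848807 - 435401 = -2284208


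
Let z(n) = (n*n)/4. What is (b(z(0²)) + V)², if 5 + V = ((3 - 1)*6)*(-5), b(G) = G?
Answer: 4225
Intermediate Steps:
z(n) = n²/4 (z(n) = n²*(¼) = n²/4)
V = -65 (V = -5 + ((3 - 1)*6)*(-5) = -5 + (2*6)*(-5) = -5 + 12*(-5) = -5 - 60 = -65)
(b(z(0²)) + V)² = ((0²)²/4 - 65)² = ((¼)*0² - 65)² = ((¼)*0 - 65)² = (0 - 65)² = (-65)² = 4225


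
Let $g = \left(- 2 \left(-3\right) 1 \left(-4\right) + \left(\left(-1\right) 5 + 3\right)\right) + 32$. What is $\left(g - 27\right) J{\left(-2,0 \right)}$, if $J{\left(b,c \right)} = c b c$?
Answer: $0$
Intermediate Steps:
$J{\left(b,c \right)} = b c^{2}$ ($J{\left(b,c \right)} = b c c = b c^{2}$)
$g = 6$ ($g = \left(- 2 \left(\left(-3\right) \left(-4\right)\right) + \left(-5 + 3\right)\right) + 32 = \left(\left(-2\right) 12 - 2\right) + 32 = \left(-24 - 2\right) + 32 = -26 + 32 = 6$)
$\left(g - 27\right) J{\left(-2,0 \right)} = \left(6 - 27\right) \left(- 2 \cdot 0^{2}\right) = - 21 \left(\left(-2\right) 0\right) = \left(-21\right) 0 = 0$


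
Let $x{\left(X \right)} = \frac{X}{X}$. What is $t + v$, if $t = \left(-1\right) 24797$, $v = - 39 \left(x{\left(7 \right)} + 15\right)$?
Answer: $-25421$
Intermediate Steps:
$x{\left(X \right)} = 1$
$v = -624$ ($v = - 39 \left(1 + 15\right) = \left(-39\right) 16 = -624$)
$t = -24797$
$t + v = -24797 - 624 = -25421$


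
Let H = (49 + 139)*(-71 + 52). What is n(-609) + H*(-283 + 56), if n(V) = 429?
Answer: 811273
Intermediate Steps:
H = -3572 (H = 188*(-19) = -3572)
n(-609) + H*(-283 + 56) = 429 - 3572*(-283 + 56) = 429 - 3572*(-227) = 429 + 810844 = 811273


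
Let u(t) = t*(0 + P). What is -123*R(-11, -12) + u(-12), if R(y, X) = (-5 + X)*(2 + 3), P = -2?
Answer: 10479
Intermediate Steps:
R(y, X) = -25 + 5*X (R(y, X) = (-5 + X)*5 = -25 + 5*X)
u(t) = -2*t (u(t) = t*(0 - 2) = t*(-2) = -2*t)
-123*R(-11, -12) + u(-12) = -123*(-25 + 5*(-12)) - 2*(-12) = -123*(-25 - 60) + 24 = -123*(-85) + 24 = 10455 + 24 = 10479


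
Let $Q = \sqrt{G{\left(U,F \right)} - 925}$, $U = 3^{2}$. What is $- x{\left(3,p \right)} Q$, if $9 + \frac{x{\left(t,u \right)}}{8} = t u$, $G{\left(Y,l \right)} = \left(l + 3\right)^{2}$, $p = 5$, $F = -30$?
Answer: $- 672 i \approx - 672.0 i$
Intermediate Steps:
$U = 9$
$G{\left(Y,l \right)} = \left(3 + l\right)^{2}$
$x{\left(t,u \right)} = -72 + 8 t u$
$Q = 14 i$ ($Q = \sqrt{\left(3 - 30\right)^{2} - 925} = \sqrt{\left(-27\right)^{2} - 925} = \sqrt{729 - 925} = \sqrt{-196} = 14 i \approx 14.0 i$)
$- x{\left(3,p \right)} Q = - \left(-72 + 8 \cdot 3 \cdot 5\right) 14 i = - \left(-72 + 120\right) 14 i = - 48 \cdot 14 i = - 672 i$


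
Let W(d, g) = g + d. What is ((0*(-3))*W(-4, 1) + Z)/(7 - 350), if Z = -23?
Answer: 23/343 ≈ 0.067055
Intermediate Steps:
W(d, g) = d + g
((0*(-3))*W(-4, 1) + Z)/(7 - 350) = ((0*(-3))*(-4 + 1) - 23)/(7 - 350) = (0*(-3) - 23)/(-343) = (0 - 23)*(-1/343) = -23*(-1/343) = 23/343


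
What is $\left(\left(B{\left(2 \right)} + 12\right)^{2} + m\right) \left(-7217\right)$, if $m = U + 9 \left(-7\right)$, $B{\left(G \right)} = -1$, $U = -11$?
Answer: $-339199$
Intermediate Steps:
$m = -74$ ($m = -11 + 9 \left(-7\right) = -11 - 63 = -74$)
$\left(\left(B{\left(2 \right)} + 12\right)^{2} + m\right) \left(-7217\right) = \left(\left(-1 + 12\right)^{2} - 74\right) \left(-7217\right) = \left(11^{2} - 74\right) \left(-7217\right) = \left(121 - 74\right) \left(-7217\right) = 47 \left(-7217\right) = -339199$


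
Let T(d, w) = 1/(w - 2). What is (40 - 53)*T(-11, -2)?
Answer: 13/4 ≈ 3.2500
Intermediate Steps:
T(d, w) = 1/(-2 + w)
(40 - 53)*T(-11, -2) = (40 - 53)/(-2 - 2) = -13/(-4) = -13*(-1/4) = 13/4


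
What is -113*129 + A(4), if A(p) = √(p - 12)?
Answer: -14577 + 2*I*√2 ≈ -14577.0 + 2.8284*I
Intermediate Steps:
A(p) = √(-12 + p)
-113*129 + A(4) = -113*129 + √(-12 + 4) = -14577 + √(-8) = -14577 + 2*I*√2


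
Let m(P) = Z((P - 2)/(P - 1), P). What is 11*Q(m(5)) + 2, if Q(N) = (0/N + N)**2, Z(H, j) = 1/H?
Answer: 194/9 ≈ 21.556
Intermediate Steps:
m(P) = (-1 + P)/(-2 + P) (m(P) = 1/((P - 2)/(P - 1)) = 1/((-2 + P)/(-1 + P)) = (-1 + P)/(-2 + P))
Q(N) = N**2 (Q(N) = (0 + N)**2 = N**2)
11*Q(m(5)) + 2 = 11*((-1 + 5)/(-2 + 5))**2 + 2 = 11*(4/3)**2 + 2 = 11*(16/9) + 2 = 176/9 + 2 = 194/9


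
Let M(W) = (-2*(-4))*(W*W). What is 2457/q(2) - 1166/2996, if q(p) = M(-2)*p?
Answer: 1821637/47936 ≈ 38.001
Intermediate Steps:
M(W) = 8*W**2
q(p) = 32*p (q(p) = (8*(-2)**2)*p = (8*4)*p = 32*p)
2457/q(2) - 1166/2996 = 2457/((32*2)) - 1166/2996 = 2457/64 - 1166*1/2996 = 2457*(1/64) - 583/1498 = 2457/64 - 583/1498 = 1821637/47936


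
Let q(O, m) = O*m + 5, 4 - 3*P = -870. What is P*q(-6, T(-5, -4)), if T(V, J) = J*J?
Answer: -79534/3 ≈ -26511.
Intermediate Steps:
T(V, J) = J²
P = 874/3 (P = 4/3 - ⅓*(-870) = 4/3 + 290 = 874/3 ≈ 291.33)
q(O, m) = 5 + O*m
P*q(-6, T(-5, -4)) = 874*(5 - 6*(-4)²)/3 = 874*(5 - 6*16)/3 = 874*(5 - 96)/3 = (874/3)*(-91) = -79534/3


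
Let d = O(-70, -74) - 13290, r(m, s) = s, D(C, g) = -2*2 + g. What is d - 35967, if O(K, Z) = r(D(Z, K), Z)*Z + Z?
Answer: -43855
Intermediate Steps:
D(C, g) = -4 + g
O(K, Z) = Z + Z**2 (O(K, Z) = Z*Z + Z = Z**2 + Z = Z + Z**2)
d = -7888 (d = -74*(1 - 74) - 13290 = -74*(-73) - 13290 = 5402 - 13290 = -7888)
d - 35967 = -7888 - 35967 = -43855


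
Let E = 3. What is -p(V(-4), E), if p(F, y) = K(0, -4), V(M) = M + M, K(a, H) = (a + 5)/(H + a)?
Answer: 5/4 ≈ 1.2500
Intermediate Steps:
K(a, H) = (5 + a)/(H + a)
V(M) = 2*M
p(F, y) = -5/4 (p(F, y) = (5 + 0)/(-4 + 0) = 5/(-4) = -1/4*5 = -5/4)
-p(V(-4), E) = -1*(-5/4) = 5/4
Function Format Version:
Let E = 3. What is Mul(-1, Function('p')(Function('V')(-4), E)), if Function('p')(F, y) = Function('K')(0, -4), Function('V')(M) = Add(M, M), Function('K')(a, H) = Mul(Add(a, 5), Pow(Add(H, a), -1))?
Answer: Rational(5, 4) ≈ 1.2500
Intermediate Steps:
Function('K')(a, H) = Mul(Pow(Add(H, a), -1), Add(5, a)) (Function('K')(a, H) = Mul(Add(5, a), Pow(Add(H, a), -1)) = Mul(Pow(Add(H, a), -1), Add(5, a)))
Function('V')(M) = Mul(2, M)
Function('p')(F, y) = Rational(-5, 4) (Function('p')(F, y) = Mul(Pow(Add(-4, 0), -1), Add(5, 0)) = Mul(Pow(-4, -1), 5) = Mul(Rational(-1, 4), 5) = Rational(-5, 4))
Mul(-1, Function('p')(Function('V')(-4), E)) = Mul(-1, Rational(-5, 4)) = Rational(5, 4)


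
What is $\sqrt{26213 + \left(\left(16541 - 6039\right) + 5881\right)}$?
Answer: $2 \sqrt{10649} \approx 206.39$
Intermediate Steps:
$\sqrt{26213 + \left(\left(16541 - 6039\right) + 5881\right)} = \sqrt{26213 + \left(10502 + 5881\right)} = \sqrt{26213 + 16383} = \sqrt{42596} = 2 \sqrt{10649}$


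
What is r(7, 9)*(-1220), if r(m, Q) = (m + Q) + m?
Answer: -28060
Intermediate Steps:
r(m, Q) = Q + 2*m (r(m, Q) = (Q + m) + m = Q + 2*m)
r(7, 9)*(-1220) = (9 + 2*7)*(-1220) = (9 + 14)*(-1220) = 23*(-1220) = -28060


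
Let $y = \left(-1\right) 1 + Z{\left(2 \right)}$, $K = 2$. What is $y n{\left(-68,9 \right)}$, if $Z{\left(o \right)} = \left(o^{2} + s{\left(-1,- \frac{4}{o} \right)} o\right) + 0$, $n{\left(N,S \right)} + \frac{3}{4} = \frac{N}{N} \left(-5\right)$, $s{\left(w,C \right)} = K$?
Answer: $- \frac{161}{4} \approx -40.25$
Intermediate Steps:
$s{\left(w,C \right)} = 2$
$n{\left(N,S \right)} = - \frac{23}{4}$ ($n{\left(N,S \right)} = - \frac{3}{4} + \frac{N}{N} \left(-5\right) = - \frac{3}{4} + 1 \left(-5\right) = - \frac{3}{4} - 5 = - \frac{23}{4}$)
$Z{\left(o \right)} = o^{2} + 2 o$ ($Z{\left(o \right)} = \left(o^{2} + 2 o\right) + 0 = o^{2} + 2 o$)
$y = 7$ ($y = \left(-1\right) 1 + 2 \left(2 + 2\right) = -1 + 2 \cdot 4 = -1 + 8 = 7$)
$y n{\left(-68,9 \right)} = 7 \left(- \frac{23}{4}\right) = - \frac{161}{4}$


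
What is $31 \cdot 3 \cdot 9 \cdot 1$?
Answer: $837$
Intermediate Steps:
$31 \cdot 3 \cdot 9 \cdot 1 = 31 \cdot 27 \cdot 1 = 837 \cdot 1 = 837$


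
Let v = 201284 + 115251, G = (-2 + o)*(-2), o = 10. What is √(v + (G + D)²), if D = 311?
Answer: 6*√11210 ≈ 635.26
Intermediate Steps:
G = -16 (G = (-2 + 10)*(-2) = 8*(-2) = -16)
v = 316535
√(v + (G + D)²) = √(316535 + (-16 + 311)²) = √(316535 + 295²) = √(316535 + 87025) = √403560 = 6*√11210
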